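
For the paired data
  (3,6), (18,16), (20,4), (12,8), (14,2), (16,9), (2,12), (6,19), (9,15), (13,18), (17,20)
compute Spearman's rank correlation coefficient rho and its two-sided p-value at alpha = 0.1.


Step 1: Rank x and y separately (midranks; no ties here).
rank(x): 3->2, 18->10, 20->11, 12->5, 14->7, 16->8, 2->1, 6->3, 9->4, 13->6, 17->9
rank(y): 6->3, 16->8, 4->2, 8->4, 2->1, 9->5, 12->6, 19->10, 15->7, 18->9, 20->11
Step 2: d_i = R_x(i) - R_y(i); compute d_i^2.
  (2-3)^2=1, (10-8)^2=4, (11-2)^2=81, (5-4)^2=1, (7-1)^2=36, (8-5)^2=9, (1-6)^2=25, (3-10)^2=49, (4-7)^2=9, (6-9)^2=9, (9-11)^2=4
sum(d^2) = 228.
Step 3: rho = 1 - 6*228 / (11*(11^2 - 1)) = 1 - 1368/1320 = -0.036364.
Step 4: Under H0, t = rho * sqrt((n-2)/(1-rho^2)) = -0.1092 ~ t(9).
Step 5: Two-sided p-value from the t-distribution with 9 df = 0.915468.
Step 6: alpha = 0.1. fail to reject H0.

rho = -0.0364, p = 0.915468, fail to reject H0 at alpha = 0.1.


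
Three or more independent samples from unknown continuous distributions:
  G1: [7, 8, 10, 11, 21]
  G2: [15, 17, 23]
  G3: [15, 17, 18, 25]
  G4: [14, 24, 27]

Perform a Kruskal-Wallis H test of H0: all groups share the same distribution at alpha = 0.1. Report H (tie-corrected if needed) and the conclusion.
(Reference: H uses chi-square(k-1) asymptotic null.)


Step 1: Combine all N = 15 observations and assign midranks.
sorted (value, group, rank): (7,G1,1), (8,G1,2), (10,G1,3), (11,G1,4), (14,G4,5), (15,G2,6.5), (15,G3,6.5), (17,G2,8.5), (17,G3,8.5), (18,G3,10), (21,G1,11), (23,G2,12), (24,G4,13), (25,G3,14), (27,G4,15)
Step 2: Sum ranks within each group.
R_1 = 21 (n_1 = 5)
R_2 = 27 (n_2 = 3)
R_3 = 39 (n_3 = 4)
R_4 = 33 (n_4 = 3)
Step 3: H = 12/(N(N+1)) * sum(R_i^2/n_i) - 3(N+1)
     = 12/(15*16) * (21^2/5 + 27^2/3 + 39^2/4 + 33^2/3) - 3*16
     = 0.050000 * 1074.45 - 48
     = 5.722500.
Step 4: Ties present; correction factor C = 1 - 12/(15^3 - 15) = 0.996429. Corrected H = 5.722500 / 0.996429 = 5.743011.
Step 5: Under H0, H ~ chi^2(3); p-value = 0.124805.
Step 6: alpha = 0.1. fail to reject H0.

H = 5.7430, df = 3, p = 0.124805, fail to reject H0.


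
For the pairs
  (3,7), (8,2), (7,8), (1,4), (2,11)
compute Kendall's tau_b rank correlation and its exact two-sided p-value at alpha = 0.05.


Step 1: Enumerate the 10 unordered pairs (i,j) with i<j and classify each by sign(x_j-x_i) * sign(y_j-y_i).
  (1,2):dx=+5,dy=-5->D; (1,3):dx=+4,dy=+1->C; (1,4):dx=-2,dy=-3->C; (1,5):dx=-1,dy=+4->D
  (2,3):dx=-1,dy=+6->D; (2,4):dx=-7,dy=+2->D; (2,5):dx=-6,dy=+9->D; (3,4):dx=-6,dy=-4->C
  (3,5):dx=-5,dy=+3->D; (4,5):dx=+1,dy=+7->C
Step 2: C = 4, D = 6, total pairs = 10.
Step 3: tau = (C - D)/(n(n-1)/2) = (4 - 6)/10 = -0.200000.
Step 4: Exact two-sided p-value (enumerate n! = 120 permutations of y under H0): p = 0.816667.
Step 5: alpha = 0.05. fail to reject H0.

tau_b = -0.2000 (C=4, D=6), p = 0.816667, fail to reject H0.


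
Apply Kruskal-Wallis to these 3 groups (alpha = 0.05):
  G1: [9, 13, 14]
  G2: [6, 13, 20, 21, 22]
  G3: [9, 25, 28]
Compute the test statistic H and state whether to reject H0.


Step 1: Combine all N = 11 observations and assign midranks.
sorted (value, group, rank): (6,G2,1), (9,G1,2.5), (9,G3,2.5), (13,G1,4.5), (13,G2,4.5), (14,G1,6), (20,G2,7), (21,G2,8), (22,G2,9), (25,G3,10), (28,G3,11)
Step 2: Sum ranks within each group.
R_1 = 13 (n_1 = 3)
R_2 = 29.5 (n_2 = 5)
R_3 = 23.5 (n_3 = 3)
Step 3: H = 12/(N(N+1)) * sum(R_i^2/n_i) - 3(N+1)
     = 12/(11*12) * (13^2/3 + 29.5^2/5 + 23.5^2/3) - 3*12
     = 0.090909 * 414.467 - 36
     = 1.678788.
Step 4: Ties present; correction factor C = 1 - 12/(11^3 - 11) = 0.990909. Corrected H = 1.678788 / 0.990909 = 1.694190.
Step 5: Under H0, H ~ chi^2(2); p-value = 0.428658.
Step 6: alpha = 0.05. fail to reject H0.

H = 1.6942, df = 2, p = 0.428658, fail to reject H0.


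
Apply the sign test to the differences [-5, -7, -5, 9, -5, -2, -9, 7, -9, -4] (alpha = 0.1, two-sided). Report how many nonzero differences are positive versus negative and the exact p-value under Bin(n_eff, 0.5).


Step 1: Discard zero differences. Original n = 10; n_eff = number of nonzero differences = 10.
Nonzero differences (with sign): -5, -7, -5, +9, -5, -2, -9, +7, -9, -4
Step 2: Count signs: positive = 2, negative = 8.
Step 3: Under H0: P(positive) = 0.5, so the number of positives S ~ Bin(10, 0.5).
Step 4: Two-sided exact p-value = sum of Bin(10,0.5) probabilities at or below the observed probability = 0.109375.
Step 5: alpha = 0.1. fail to reject H0.

n_eff = 10, pos = 2, neg = 8, p = 0.109375, fail to reject H0.


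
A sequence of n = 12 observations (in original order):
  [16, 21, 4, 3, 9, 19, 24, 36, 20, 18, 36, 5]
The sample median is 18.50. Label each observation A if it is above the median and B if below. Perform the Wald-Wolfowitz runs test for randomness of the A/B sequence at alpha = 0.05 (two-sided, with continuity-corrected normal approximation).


Step 1: Compute median = 18.50; label A = above, B = below.
Labels in order: BABBBAAAABAB  (n_A = 6, n_B = 6)
Step 2: Count runs R = 7.
Step 3: Under H0 (random ordering), E[R] = 2*n_A*n_B/(n_A+n_B) + 1 = 2*6*6/12 + 1 = 7.0000.
        Var[R] = 2*n_A*n_B*(2*n_A*n_B - n_A - n_B) / ((n_A+n_B)^2 * (n_A+n_B-1)) = 4320/1584 = 2.7273.
        SD[R] = 1.6514.
Step 4: R = E[R], so z = 0 with no continuity correction.
Step 5: Two-sided p-value via normal approximation = 2*(1 - Phi(|z|)) = 1.000000.
Step 6: alpha = 0.05. fail to reject H0.

R = 7, z = 0.0000, p = 1.000000, fail to reject H0.


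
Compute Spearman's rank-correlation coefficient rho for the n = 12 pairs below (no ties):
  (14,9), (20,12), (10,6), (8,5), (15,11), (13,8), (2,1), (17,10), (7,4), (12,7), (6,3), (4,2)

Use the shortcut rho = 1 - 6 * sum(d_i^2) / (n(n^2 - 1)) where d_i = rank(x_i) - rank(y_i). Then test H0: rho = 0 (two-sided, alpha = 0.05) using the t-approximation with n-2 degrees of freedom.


Step 1: Rank x and y separately (midranks; no ties here).
rank(x): 14->9, 20->12, 10->6, 8->5, 15->10, 13->8, 2->1, 17->11, 7->4, 12->7, 6->3, 4->2
rank(y): 9->9, 12->12, 6->6, 5->5, 11->11, 8->8, 1->1, 10->10, 4->4, 7->7, 3->3, 2->2
Step 2: d_i = R_x(i) - R_y(i); compute d_i^2.
  (9-9)^2=0, (12-12)^2=0, (6-6)^2=0, (5-5)^2=0, (10-11)^2=1, (8-8)^2=0, (1-1)^2=0, (11-10)^2=1, (4-4)^2=0, (7-7)^2=0, (3-3)^2=0, (2-2)^2=0
sum(d^2) = 2.
Step 3: rho = 1 - 6*2 / (12*(12^2 - 1)) = 1 - 12/1716 = 0.993007.
Step 4: Under H0, t = rho * sqrt((n-2)/(1-rho^2)) = 26.5990 ~ t(10).
Step 5: Two-sided p-value from the t-distribution with 10 df = 0.000000.
Step 6: alpha = 0.05. reject H0.

rho = 0.9930, p = 0.000000, reject H0 at alpha = 0.05.


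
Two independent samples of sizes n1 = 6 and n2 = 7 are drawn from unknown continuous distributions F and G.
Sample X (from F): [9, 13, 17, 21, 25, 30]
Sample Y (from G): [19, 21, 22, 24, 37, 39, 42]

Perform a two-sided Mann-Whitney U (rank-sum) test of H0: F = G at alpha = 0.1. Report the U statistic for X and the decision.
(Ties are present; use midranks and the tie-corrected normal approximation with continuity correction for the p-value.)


Step 1: Combine and sort all 13 observations; assign midranks.
sorted (value, group): (9,X), (13,X), (17,X), (19,Y), (21,X), (21,Y), (22,Y), (24,Y), (25,X), (30,X), (37,Y), (39,Y), (42,Y)
ranks: 9->1, 13->2, 17->3, 19->4, 21->5.5, 21->5.5, 22->7, 24->8, 25->9, 30->10, 37->11, 39->12, 42->13
Step 2: Rank sum for X: R1 = 1 + 2 + 3 + 5.5 + 9 + 10 = 30.5.
Step 3: U_X = R1 - n1(n1+1)/2 = 30.5 - 6*7/2 = 30.5 - 21 = 9.5.
       U_Y = n1*n2 - U_X = 42 - 9.5 = 32.5.
Step 4: Ties are present, so use the tie-corrected normal approximation (with continuity correction) for the p-value.
Step 5: p-value = 0.115582; compare to alpha = 0.1. fail to reject H0.

U_X = 9.5, p = 0.115582, fail to reject H0 at alpha = 0.1.


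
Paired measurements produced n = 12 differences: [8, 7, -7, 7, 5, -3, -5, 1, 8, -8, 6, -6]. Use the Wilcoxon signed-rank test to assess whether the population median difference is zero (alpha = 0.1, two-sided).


Step 1: Drop any zero differences (none here) and take |d_i|.
|d| = [8, 7, 7, 7, 5, 3, 5, 1, 8, 8, 6, 6]
Step 2: Midrank |d_i| (ties get averaged ranks).
ranks: |8|->11, |7|->8, |7|->8, |7|->8, |5|->3.5, |3|->2, |5|->3.5, |1|->1, |8|->11, |8|->11, |6|->5.5, |6|->5.5
Step 3: Attach original signs; sum ranks with positive sign and with negative sign.
W+ = 11 + 8 + 8 + 3.5 + 1 + 11 + 5.5 = 48
W- = 8 + 2 + 3.5 + 11 + 5.5 = 30
(Check: W+ + W- = 78 should equal n(n+1)/2 = 78.)
Step 4: Test statistic W = min(W+, W-) = 30.
Step 5: Ties in |d|, so use the tie-corrected normal approximation.
        E[W] = n(n+1)/4 = 12*13/4 = 39.
        Tie groups: |d|=5 (t=2), |d|=6 (t=2), |d|=7 (t=3), |d|=8 (t=3); sum(t^3 - t) = 60.
        Var[W] = n(n+1)(2n+1)/24 - sum(t^3-t)/48 = 3900/24 - 60/48 = 161.25.
        z = (W - E[W]) / sqrt(Var[W]) = (30 - 39) / 12.6984 = -0.7087.
        Two-sided p = 2*Phi(z) = 0.478480.
Step 6: alpha = 0.1. fail to reject H0.

W+ = 48, W- = 30, W = min = 30, p = 0.478480, fail to reject H0.


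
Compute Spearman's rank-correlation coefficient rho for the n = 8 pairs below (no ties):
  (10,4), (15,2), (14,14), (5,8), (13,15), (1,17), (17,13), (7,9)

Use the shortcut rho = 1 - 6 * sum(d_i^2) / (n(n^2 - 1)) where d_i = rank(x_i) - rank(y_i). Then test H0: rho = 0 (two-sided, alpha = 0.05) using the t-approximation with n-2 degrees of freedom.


Step 1: Rank x and y separately (midranks; no ties here).
rank(x): 10->4, 15->7, 14->6, 5->2, 13->5, 1->1, 17->8, 7->3
rank(y): 4->2, 2->1, 14->6, 8->3, 15->7, 17->8, 13->5, 9->4
Step 2: d_i = R_x(i) - R_y(i); compute d_i^2.
  (4-2)^2=4, (7-1)^2=36, (6-6)^2=0, (2-3)^2=1, (5-7)^2=4, (1-8)^2=49, (8-5)^2=9, (3-4)^2=1
sum(d^2) = 104.
Step 3: rho = 1 - 6*104 / (8*(8^2 - 1)) = 1 - 624/504 = -0.238095.
Step 4: Under H0, t = rho * sqrt((n-2)/(1-rho^2)) = -0.6005 ~ t(6).
Step 5: Two-sided p-value from the t-distribution with 6 df = 0.570156.
Step 6: alpha = 0.05. fail to reject H0.

rho = -0.2381, p = 0.570156, fail to reject H0 at alpha = 0.05.


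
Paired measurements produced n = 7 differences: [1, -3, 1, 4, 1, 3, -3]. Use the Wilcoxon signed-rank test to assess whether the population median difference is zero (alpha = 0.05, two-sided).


Step 1: Drop any zero differences (none here) and take |d_i|.
|d| = [1, 3, 1, 4, 1, 3, 3]
Step 2: Midrank |d_i| (ties get averaged ranks).
ranks: |1|->2, |3|->5, |1|->2, |4|->7, |1|->2, |3|->5, |3|->5
Step 3: Attach original signs; sum ranks with positive sign and with negative sign.
W+ = 2 + 2 + 7 + 2 + 5 = 18
W- = 5 + 5 = 10
(Check: W+ + W- = 28 should equal n(n+1)/2 = 28.)
Step 4: Test statistic W = min(W+, W-) = 10.
Step 5: Ties in |d|, so use the tie-corrected normal approximation.
        E[W] = n(n+1)/4 = 7*8/4 = 14.
        Tie groups: |d|=1 (t=3), |d|=3 (t=3); sum(t^3 - t) = 48.
        Var[W] = n(n+1)(2n+1)/24 - sum(t^3-t)/48 = 840/24 - 48/48 = 34.
        z = (W - E[W]) / sqrt(Var[W]) = (10 - 14) / 5.8310 = -0.6860.
        Two-sided p = 2*Phi(z) = 0.492717.
Step 6: alpha = 0.05. fail to reject H0.

W+ = 18, W- = 10, W = min = 10, p = 0.492717, fail to reject H0.


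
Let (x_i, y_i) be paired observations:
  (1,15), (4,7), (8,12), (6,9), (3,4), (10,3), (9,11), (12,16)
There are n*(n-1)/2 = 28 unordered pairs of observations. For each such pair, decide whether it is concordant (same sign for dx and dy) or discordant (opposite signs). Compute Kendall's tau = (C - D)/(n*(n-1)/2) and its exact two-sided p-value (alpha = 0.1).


Step 1: Enumerate the 28 unordered pairs (i,j) with i<j and classify each by sign(x_j-x_i) * sign(y_j-y_i).
  (1,2):dx=+3,dy=-8->D; (1,3):dx=+7,dy=-3->D; (1,4):dx=+5,dy=-6->D; (1,5):dx=+2,dy=-11->D
  (1,6):dx=+9,dy=-12->D; (1,7):dx=+8,dy=-4->D; (1,8):dx=+11,dy=+1->C; (2,3):dx=+4,dy=+5->C
  (2,4):dx=+2,dy=+2->C; (2,5):dx=-1,dy=-3->C; (2,6):dx=+6,dy=-4->D; (2,7):dx=+5,dy=+4->C
  (2,8):dx=+8,dy=+9->C; (3,4):dx=-2,dy=-3->C; (3,5):dx=-5,dy=-8->C; (3,6):dx=+2,dy=-9->D
  (3,7):dx=+1,dy=-1->D; (3,8):dx=+4,dy=+4->C; (4,5):dx=-3,dy=-5->C; (4,6):dx=+4,dy=-6->D
  (4,7):dx=+3,dy=+2->C; (4,8):dx=+6,dy=+7->C; (5,6):dx=+7,dy=-1->D; (5,7):dx=+6,dy=+7->C
  (5,8):dx=+9,dy=+12->C; (6,7):dx=-1,dy=+8->D; (6,8):dx=+2,dy=+13->C; (7,8):dx=+3,dy=+5->C
Step 2: C = 16, D = 12, total pairs = 28.
Step 3: tau = (C - D)/(n(n-1)/2) = (16 - 12)/28 = 0.142857.
Step 4: Exact two-sided p-value (enumerate n! = 40320 permutations of y under H0): p = 0.719544.
Step 5: alpha = 0.1. fail to reject H0.

tau_b = 0.1429 (C=16, D=12), p = 0.719544, fail to reject H0.


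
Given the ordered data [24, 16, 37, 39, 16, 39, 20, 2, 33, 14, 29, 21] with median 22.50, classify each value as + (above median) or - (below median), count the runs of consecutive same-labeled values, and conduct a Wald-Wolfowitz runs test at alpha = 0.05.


Step 1: Compute median = 22.50; label A = above, B = below.
Labels in order: ABAABABBABAB  (n_A = 6, n_B = 6)
Step 2: Count runs R = 10.
Step 3: Under H0 (random ordering), E[R] = 2*n_A*n_B/(n_A+n_B) + 1 = 2*6*6/12 + 1 = 7.0000.
        Var[R] = 2*n_A*n_B*(2*n_A*n_B - n_A - n_B) / ((n_A+n_B)^2 * (n_A+n_B-1)) = 4320/1584 = 2.7273.
        SD[R] = 1.6514.
Step 4: Continuity-corrected z = (R - 0.5 - E[R]) / SD[R] = (10 - 0.5 - 7.0000) / 1.6514 = 1.5138.
Step 5: Two-sided p-value via normal approximation = 2*(1 - Phi(|z|)) = 0.130070.
Step 6: alpha = 0.05. fail to reject H0.

R = 10, z = 1.5138, p = 0.130070, fail to reject H0.


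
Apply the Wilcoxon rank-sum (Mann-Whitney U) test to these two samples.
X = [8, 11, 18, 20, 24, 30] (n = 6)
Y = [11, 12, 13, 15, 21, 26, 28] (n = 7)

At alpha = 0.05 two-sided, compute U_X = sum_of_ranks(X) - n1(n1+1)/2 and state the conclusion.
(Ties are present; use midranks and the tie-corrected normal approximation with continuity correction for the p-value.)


Step 1: Combine and sort all 13 observations; assign midranks.
sorted (value, group): (8,X), (11,X), (11,Y), (12,Y), (13,Y), (15,Y), (18,X), (20,X), (21,Y), (24,X), (26,Y), (28,Y), (30,X)
ranks: 8->1, 11->2.5, 11->2.5, 12->4, 13->5, 15->6, 18->7, 20->8, 21->9, 24->10, 26->11, 28->12, 30->13
Step 2: Rank sum for X: R1 = 1 + 2.5 + 7 + 8 + 10 + 13 = 41.5.
Step 3: U_X = R1 - n1(n1+1)/2 = 41.5 - 6*7/2 = 41.5 - 21 = 20.5.
       U_Y = n1*n2 - U_X = 42 - 20.5 = 21.5.
Step 4: Ties are present, so use the tie-corrected normal approximation (with continuity correction) for the p-value.
Step 5: p-value = 1.000000; compare to alpha = 0.05. fail to reject H0.

U_X = 20.5, p = 1.000000, fail to reject H0 at alpha = 0.05.


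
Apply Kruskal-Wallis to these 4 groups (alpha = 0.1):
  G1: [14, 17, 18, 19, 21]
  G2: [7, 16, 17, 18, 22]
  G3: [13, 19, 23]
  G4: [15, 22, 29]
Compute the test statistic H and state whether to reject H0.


Step 1: Combine all N = 16 observations and assign midranks.
sorted (value, group, rank): (7,G2,1), (13,G3,2), (14,G1,3), (15,G4,4), (16,G2,5), (17,G1,6.5), (17,G2,6.5), (18,G1,8.5), (18,G2,8.5), (19,G1,10.5), (19,G3,10.5), (21,G1,12), (22,G2,13.5), (22,G4,13.5), (23,G3,15), (29,G4,16)
Step 2: Sum ranks within each group.
R_1 = 40.5 (n_1 = 5)
R_2 = 34.5 (n_2 = 5)
R_3 = 27.5 (n_3 = 3)
R_4 = 33.5 (n_4 = 3)
Step 3: H = 12/(N(N+1)) * sum(R_i^2/n_i) - 3(N+1)
     = 12/(16*17) * (40.5^2/5 + 34.5^2/5 + 27.5^2/3 + 33.5^2/3) - 3*17
     = 0.044118 * 1192.27 - 51
     = 1.600000.
Step 4: Ties present; correction factor C = 1 - 24/(16^3 - 16) = 0.994118. Corrected H = 1.600000 / 0.994118 = 1.609467.
Step 5: Under H0, H ~ chi^2(3); p-value = 0.657245.
Step 6: alpha = 0.1. fail to reject H0.

H = 1.6095, df = 3, p = 0.657245, fail to reject H0.


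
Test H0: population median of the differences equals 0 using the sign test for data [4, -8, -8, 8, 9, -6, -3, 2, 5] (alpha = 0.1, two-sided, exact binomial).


Step 1: Discard zero differences. Original n = 9; n_eff = number of nonzero differences = 9.
Nonzero differences (with sign): +4, -8, -8, +8, +9, -6, -3, +2, +5
Step 2: Count signs: positive = 5, negative = 4.
Step 3: Under H0: P(positive) = 0.5, so the number of positives S ~ Bin(9, 0.5).
Step 4: Two-sided exact p-value = sum of Bin(9,0.5) probabilities at or below the observed probability = 1.000000.
Step 5: alpha = 0.1. fail to reject H0.

n_eff = 9, pos = 5, neg = 4, p = 1.000000, fail to reject H0.


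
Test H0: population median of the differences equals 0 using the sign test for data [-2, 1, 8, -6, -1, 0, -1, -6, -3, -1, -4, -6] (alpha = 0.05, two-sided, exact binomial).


Step 1: Discard zero differences. Original n = 12; n_eff = number of nonzero differences = 11.
Nonzero differences (with sign): -2, +1, +8, -6, -1, -1, -6, -3, -1, -4, -6
Step 2: Count signs: positive = 2, negative = 9.
Step 3: Under H0: P(positive) = 0.5, so the number of positives S ~ Bin(11, 0.5).
Step 4: Two-sided exact p-value = sum of Bin(11,0.5) probabilities at or below the observed probability = 0.065430.
Step 5: alpha = 0.05. fail to reject H0.

n_eff = 11, pos = 2, neg = 9, p = 0.065430, fail to reject H0.


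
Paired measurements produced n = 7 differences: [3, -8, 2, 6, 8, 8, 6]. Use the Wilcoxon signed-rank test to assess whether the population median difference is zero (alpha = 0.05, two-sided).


Step 1: Drop any zero differences (none here) and take |d_i|.
|d| = [3, 8, 2, 6, 8, 8, 6]
Step 2: Midrank |d_i| (ties get averaged ranks).
ranks: |3|->2, |8|->6, |2|->1, |6|->3.5, |8|->6, |8|->6, |6|->3.5
Step 3: Attach original signs; sum ranks with positive sign and with negative sign.
W+ = 2 + 1 + 3.5 + 6 + 6 + 3.5 = 22
W- = 6 = 6
(Check: W+ + W- = 28 should equal n(n+1)/2 = 28.)
Step 4: Test statistic W = min(W+, W-) = 6.
Step 5: Ties in |d|, so use the tie-corrected normal approximation.
        E[W] = n(n+1)/4 = 7*8/4 = 14.
        Tie groups: |d|=6 (t=2), |d|=8 (t=3); sum(t^3 - t) = 30.
        Var[W] = n(n+1)(2n+1)/24 - sum(t^3-t)/48 = 840/24 - 30/48 = 34.375.
        z = (W - E[W]) / sqrt(Var[W]) = (6 - 14) / 5.8630 = -1.3645.
        Two-sided p = 2*Phi(z) = 0.172415.
Step 6: alpha = 0.05. fail to reject H0.

W+ = 22, W- = 6, W = min = 6, p = 0.172415, fail to reject H0.


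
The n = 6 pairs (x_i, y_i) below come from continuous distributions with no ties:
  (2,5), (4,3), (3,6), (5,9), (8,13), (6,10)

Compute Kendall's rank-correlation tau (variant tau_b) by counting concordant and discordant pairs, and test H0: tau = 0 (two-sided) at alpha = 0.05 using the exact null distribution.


Step 1: Enumerate the 15 unordered pairs (i,j) with i<j and classify each by sign(x_j-x_i) * sign(y_j-y_i).
  (1,2):dx=+2,dy=-2->D; (1,3):dx=+1,dy=+1->C; (1,4):dx=+3,dy=+4->C; (1,5):dx=+6,dy=+8->C
  (1,6):dx=+4,dy=+5->C; (2,3):dx=-1,dy=+3->D; (2,4):dx=+1,dy=+6->C; (2,5):dx=+4,dy=+10->C
  (2,6):dx=+2,dy=+7->C; (3,4):dx=+2,dy=+3->C; (3,5):dx=+5,dy=+7->C; (3,6):dx=+3,dy=+4->C
  (4,5):dx=+3,dy=+4->C; (4,6):dx=+1,dy=+1->C; (5,6):dx=-2,dy=-3->C
Step 2: C = 13, D = 2, total pairs = 15.
Step 3: tau = (C - D)/(n(n-1)/2) = (13 - 2)/15 = 0.733333.
Step 4: Exact two-sided p-value (enumerate n! = 720 permutations of y under H0): p = 0.055556.
Step 5: alpha = 0.05. fail to reject H0.

tau_b = 0.7333 (C=13, D=2), p = 0.055556, fail to reject H0.


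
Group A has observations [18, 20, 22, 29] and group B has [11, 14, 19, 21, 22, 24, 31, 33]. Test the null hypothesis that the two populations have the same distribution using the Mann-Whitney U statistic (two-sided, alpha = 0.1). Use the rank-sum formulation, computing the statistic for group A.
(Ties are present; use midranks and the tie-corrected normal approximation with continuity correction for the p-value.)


Step 1: Combine and sort all 12 observations; assign midranks.
sorted (value, group): (11,Y), (14,Y), (18,X), (19,Y), (20,X), (21,Y), (22,X), (22,Y), (24,Y), (29,X), (31,Y), (33,Y)
ranks: 11->1, 14->2, 18->3, 19->4, 20->5, 21->6, 22->7.5, 22->7.5, 24->9, 29->10, 31->11, 33->12
Step 2: Rank sum for X: R1 = 3 + 5 + 7.5 + 10 = 25.5.
Step 3: U_X = R1 - n1(n1+1)/2 = 25.5 - 4*5/2 = 25.5 - 10 = 15.5.
       U_Y = n1*n2 - U_X = 32 - 15.5 = 16.5.
Step 4: Ties are present, so use the tie-corrected normal approximation (with continuity correction) for the p-value.
Step 5: p-value = 1.000000; compare to alpha = 0.1. fail to reject H0.

U_X = 15.5, p = 1.000000, fail to reject H0 at alpha = 0.1.


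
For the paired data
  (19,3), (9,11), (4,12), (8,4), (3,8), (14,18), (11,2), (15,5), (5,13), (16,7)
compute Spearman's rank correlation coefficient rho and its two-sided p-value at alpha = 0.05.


Step 1: Rank x and y separately (midranks; no ties here).
rank(x): 19->10, 9->5, 4->2, 8->4, 3->1, 14->7, 11->6, 15->8, 5->3, 16->9
rank(y): 3->2, 11->7, 12->8, 4->3, 8->6, 18->10, 2->1, 5->4, 13->9, 7->5
Step 2: d_i = R_x(i) - R_y(i); compute d_i^2.
  (10-2)^2=64, (5-7)^2=4, (2-8)^2=36, (4-3)^2=1, (1-6)^2=25, (7-10)^2=9, (6-1)^2=25, (8-4)^2=16, (3-9)^2=36, (9-5)^2=16
sum(d^2) = 232.
Step 3: rho = 1 - 6*232 / (10*(10^2 - 1)) = 1 - 1392/990 = -0.406061.
Step 4: Under H0, t = rho * sqrt((n-2)/(1-rho^2)) = -1.2568 ~ t(8).
Step 5: Two-sided p-value from the t-distribution with 8 df = 0.244282.
Step 6: alpha = 0.05. fail to reject H0.

rho = -0.4061, p = 0.244282, fail to reject H0 at alpha = 0.05.


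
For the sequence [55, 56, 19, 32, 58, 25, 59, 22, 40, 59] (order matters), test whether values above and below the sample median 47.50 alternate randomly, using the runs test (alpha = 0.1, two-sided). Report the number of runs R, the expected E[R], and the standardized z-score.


Step 1: Compute median = 47.50; label A = above, B = below.
Labels in order: AABBABABBA  (n_A = 5, n_B = 5)
Step 2: Count runs R = 7.
Step 3: Under H0 (random ordering), E[R] = 2*n_A*n_B/(n_A+n_B) + 1 = 2*5*5/10 + 1 = 6.0000.
        Var[R] = 2*n_A*n_B*(2*n_A*n_B - n_A - n_B) / ((n_A+n_B)^2 * (n_A+n_B-1)) = 2000/900 = 2.2222.
        SD[R] = 1.4907.
Step 4: Continuity-corrected z = (R - 0.5 - E[R]) / SD[R] = (7 - 0.5 - 6.0000) / 1.4907 = 0.3354.
Step 5: Two-sided p-value via normal approximation = 2*(1 - Phi(|z|)) = 0.737316.
Step 6: alpha = 0.1. fail to reject H0.

R = 7, z = 0.3354, p = 0.737316, fail to reject H0.


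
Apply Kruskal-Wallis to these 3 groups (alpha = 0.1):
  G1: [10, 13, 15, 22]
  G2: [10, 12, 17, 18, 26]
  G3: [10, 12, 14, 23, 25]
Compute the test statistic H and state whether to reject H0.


Step 1: Combine all N = 14 observations and assign midranks.
sorted (value, group, rank): (10,G1,2), (10,G2,2), (10,G3,2), (12,G2,4.5), (12,G3,4.5), (13,G1,6), (14,G3,7), (15,G1,8), (17,G2,9), (18,G2,10), (22,G1,11), (23,G3,12), (25,G3,13), (26,G2,14)
Step 2: Sum ranks within each group.
R_1 = 27 (n_1 = 4)
R_2 = 39.5 (n_2 = 5)
R_3 = 38.5 (n_3 = 5)
Step 3: H = 12/(N(N+1)) * sum(R_i^2/n_i) - 3(N+1)
     = 12/(14*15) * (27^2/4 + 39.5^2/5 + 38.5^2/5) - 3*15
     = 0.057143 * 790.75 - 45
     = 0.185714.
Step 4: Ties present; correction factor C = 1 - 30/(14^3 - 14) = 0.989011. Corrected H = 0.185714 / 0.989011 = 0.187778.
Step 5: Under H0, H ~ chi^2(2); p-value = 0.910384.
Step 6: alpha = 0.1. fail to reject H0.

H = 0.1878, df = 2, p = 0.910384, fail to reject H0.


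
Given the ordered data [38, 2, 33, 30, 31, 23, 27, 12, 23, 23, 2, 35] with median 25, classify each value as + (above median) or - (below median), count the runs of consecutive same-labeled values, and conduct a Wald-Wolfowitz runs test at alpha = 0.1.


Step 1: Compute median = 25; label A = above, B = below.
Labels in order: ABAAABABBBBA  (n_A = 6, n_B = 6)
Step 2: Count runs R = 7.
Step 3: Under H0 (random ordering), E[R] = 2*n_A*n_B/(n_A+n_B) + 1 = 2*6*6/12 + 1 = 7.0000.
        Var[R] = 2*n_A*n_B*(2*n_A*n_B - n_A - n_B) / ((n_A+n_B)^2 * (n_A+n_B-1)) = 4320/1584 = 2.7273.
        SD[R] = 1.6514.
Step 4: R = E[R], so z = 0 with no continuity correction.
Step 5: Two-sided p-value via normal approximation = 2*(1 - Phi(|z|)) = 1.000000.
Step 6: alpha = 0.1. fail to reject H0.

R = 7, z = 0.0000, p = 1.000000, fail to reject H0.


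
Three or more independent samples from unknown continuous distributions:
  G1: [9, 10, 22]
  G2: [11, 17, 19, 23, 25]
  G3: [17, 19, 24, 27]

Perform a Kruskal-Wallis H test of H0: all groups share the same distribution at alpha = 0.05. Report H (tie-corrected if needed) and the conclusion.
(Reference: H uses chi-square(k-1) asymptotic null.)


Step 1: Combine all N = 12 observations and assign midranks.
sorted (value, group, rank): (9,G1,1), (10,G1,2), (11,G2,3), (17,G2,4.5), (17,G3,4.5), (19,G2,6.5), (19,G3,6.5), (22,G1,8), (23,G2,9), (24,G3,10), (25,G2,11), (27,G3,12)
Step 2: Sum ranks within each group.
R_1 = 11 (n_1 = 3)
R_2 = 34 (n_2 = 5)
R_3 = 33 (n_3 = 4)
Step 3: H = 12/(N(N+1)) * sum(R_i^2/n_i) - 3(N+1)
     = 12/(12*13) * (11^2/3 + 34^2/5 + 33^2/4) - 3*13
     = 0.076923 * 543.783 - 39
     = 2.829487.
Step 4: Ties present; correction factor C = 1 - 12/(12^3 - 12) = 0.993007. Corrected H = 2.829487 / 0.993007 = 2.849413.
Step 5: Under H0, H ~ chi^2(2); p-value = 0.240579.
Step 6: alpha = 0.05. fail to reject H0.

H = 2.8494, df = 2, p = 0.240579, fail to reject H0.


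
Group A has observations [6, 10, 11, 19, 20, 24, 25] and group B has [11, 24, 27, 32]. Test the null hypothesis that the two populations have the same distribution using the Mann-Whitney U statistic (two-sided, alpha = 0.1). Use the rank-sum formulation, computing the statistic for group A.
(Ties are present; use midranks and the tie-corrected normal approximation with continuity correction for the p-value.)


Step 1: Combine and sort all 11 observations; assign midranks.
sorted (value, group): (6,X), (10,X), (11,X), (11,Y), (19,X), (20,X), (24,X), (24,Y), (25,X), (27,Y), (32,Y)
ranks: 6->1, 10->2, 11->3.5, 11->3.5, 19->5, 20->6, 24->7.5, 24->7.5, 25->9, 27->10, 32->11
Step 2: Rank sum for X: R1 = 1 + 2 + 3.5 + 5 + 6 + 7.5 + 9 = 34.
Step 3: U_X = R1 - n1(n1+1)/2 = 34 - 7*8/2 = 34 - 28 = 6.
       U_Y = n1*n2 - U_X = 28 - 6 = 22.
Step 4: Ties are present, so use the tie-corrected normal approximation (with continuity correction) for the p-value.
Step 5: p-value = 0.154489; compare to alpha = 0.1. fail to reject H0.

U_X = 6, p = 0.154489, fail to reject H0 at alpha = 0.1.


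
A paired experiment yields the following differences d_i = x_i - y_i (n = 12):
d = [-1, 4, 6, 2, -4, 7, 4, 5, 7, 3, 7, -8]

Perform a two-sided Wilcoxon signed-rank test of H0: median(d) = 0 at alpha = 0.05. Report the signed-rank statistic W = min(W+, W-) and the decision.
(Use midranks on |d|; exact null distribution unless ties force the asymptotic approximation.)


Step 1: Drop any zero differences (none here) and take |d_i|.
|d| = [1, 4, 6, 2, 4, 7, 4, 5, 7, 3, 7, 8]
Step 2: Midrank |d_i| (ties get averaged ranks).
ranks: |1|->1, |4|->5, |6|->8, |2|->2, |4|->5, |7|->10, |4|->5, |5|->7, |7|->10, |3|->3, |7|->10, |8|->12
Step 3: Attach original signs; sum ranks with positive sign and with negative sign.
W+ = 5 + 8 + 2 + 10 + 5 + 7 + 10 + 3 + 10 = 60
W- = 1 + 5 + 12 = 18
(Check: W+ + W- = 78 should equal n(n+1)/2 = 78.)
Step 4: Test statistic W = min(W+, W-) = 18.
Step 5: Ties in |d|, so use the tie-corrected normal approximation.
        E[W] = n(n+1)/4 = 12*13/4 = 39.
        Tie groups: |d|=4 (t=3), |d|=7 (t=3); sum(t^3 - t) = 48.
        Var[W] = n(n+1)(2n+1)/24 - sum(t^3-t)/48 = 3900/24 - 48/48 = 161.5.
        z = (W - E[W]) / sqrt(Var[W]) = (18 - 39) / 12.7083 = -1.6525.
        Two-sided p = 2*Phi(z) = 0.098439.
Step 6: alpha = 0.05. fail to reject H0.

W+ = 60, W- = 18, W = min = 18, p = 0.098439, fail to reject H0.


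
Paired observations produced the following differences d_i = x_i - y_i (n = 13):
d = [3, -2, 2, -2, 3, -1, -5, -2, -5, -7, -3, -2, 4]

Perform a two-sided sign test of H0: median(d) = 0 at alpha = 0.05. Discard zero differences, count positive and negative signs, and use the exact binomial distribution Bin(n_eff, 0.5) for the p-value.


Step 1: Discard zero differences. Original n = 13; n_eff = number of nonzero differences = 13.
Nonzero differences (with sign): +3, -2, +2, -2, +3, -1, -5, -2, -5, -7, -3, -2, +4
Step 2: Count signs: positive = 4, negative = 9.
Step 3: Under H0: P(positive) = 0.5, so the number of positives S ~ Bin(13, 0.5).
Step 4: Two-sided exact p-value = sum of Bin(13,0.5) probabilities at or below the observed probability = 0.266846.
Step 5: alpha = 0.05. fail to reject H0.

n_eff = 13, pos = 4, neg = 9, p = 0.266846, fail to reject H0.


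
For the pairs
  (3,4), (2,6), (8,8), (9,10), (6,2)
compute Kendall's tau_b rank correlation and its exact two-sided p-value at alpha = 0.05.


Step 1: Enumerate the 10 unordered pairs (i,j) with i<j and classify each by sign(x_j-x_i) * sign(y_j-y_i).
  (1,2):dx=-1,dy=+2->D; (1,3):dx=+5,dy=+4->C; (1,4):dx=+6,dy=+6->C; (1,5):dx=+3,dy=-2->D
  (2,3):dx=+6,dy=+2->C; (2,4):dx=+7,dy=+4->C; (2,5):dx=+4,dy=-4->D; (3,4):dx=+1,dy=+2->C
  (3,5):dx=-2,dy=-6->C; (4,5):dx=-3,dy=-8->C
Step 2: C = 7, D = 3, total pairs = 10.
Step 3: tau = (C - D)/(n(n-1)/2) = (7 - 3)/10 = 0.400000.
Step 4: Exact two-sided p-value (enumerate n! = 120 permutations of y under H0): p = 0.483333.
Step 5: alpha = 0.05. fail to reject H0.

tau_b = 0.4000 (C=7, D=3), p = 0.483333, fail to reject H0.


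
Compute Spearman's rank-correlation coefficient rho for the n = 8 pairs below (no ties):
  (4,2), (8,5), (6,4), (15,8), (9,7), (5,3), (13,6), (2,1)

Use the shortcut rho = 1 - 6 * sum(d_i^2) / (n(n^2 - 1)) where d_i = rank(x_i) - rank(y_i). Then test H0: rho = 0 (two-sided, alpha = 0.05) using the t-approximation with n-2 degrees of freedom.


Step 1: Rank x and y separately (midranks; no ties here).
rank(x): 4->2, 8->5, 6->4, 15->8, 9->6, 5->3, 13->7, 2->1
rank(y): 2->2, 5->5, 4->4, 8->8, 7->7, 3->3, 6->6, 1->1
Step 2: d_i = R_x(i) - R_y(i); compute d_i^2.
  (2-2)^2=0, (5-5)^2=0, (4-4)^2=0, (8-8)^2=0, (6-7)^2=1, (3-3)^2=0, (7-6)^2=1, (1-1)^2=0
sum(d^2) = 2.
Step 3: rho = 1 - 6*2 / (8*(8^2 - 1)) = 1 - 12/504 = 0.976190.
Step 4: Under H0, t = rho * sqrt((n-2)/(1-rho^2)) = 11.0235 ~ t(6).
Step 5: Two-sided p-value from the t-distribution with 6 df = 0.000033.
Step 6: alpha = 0.05. reject H0.

rho = 0.9762, p = 0.000033, reject H0 at alpha = 0.05.


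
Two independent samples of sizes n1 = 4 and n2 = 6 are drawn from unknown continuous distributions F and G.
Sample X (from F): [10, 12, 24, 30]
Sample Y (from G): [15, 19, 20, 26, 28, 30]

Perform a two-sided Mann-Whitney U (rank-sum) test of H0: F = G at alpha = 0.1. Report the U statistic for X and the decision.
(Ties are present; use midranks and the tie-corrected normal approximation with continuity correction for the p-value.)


Step 1: Combine and sort all 10 observations; assign midranks.
sorted (value, group): (10,X), (12,X), (15,Y), (19,Y), (20,Y), (24,X), (26,Y), (28,Y), (30,X), (30,Y)
ranks: 10->1, 12->2, 15->3, 19->4, 20->5, 24->6, 26->7, 28->8, 30->9.5, 30->9.5
Step 2: Rank sum for X: R1 = 1 + 2 + 6 + 9.5 = 18.5.
Step 3: U_X = R1 - n1(n1+1)/2 = 18.5 - 4*5/2 = 18.5 - 10 = 8.5.
       U_Y = n1*n2 - U_X = 24 - 8.5 = 15.5.
Step 4: Ties are present, so use the tie-corrected normal approximation (with continuity correction) for the p-value.
Step 5: p-value = 0.521166; compare to alpha = 0.1. fail to reject H0.

U_X = 8.5, p = 0.521166, fail to reject H0 at alpha = 0.1.


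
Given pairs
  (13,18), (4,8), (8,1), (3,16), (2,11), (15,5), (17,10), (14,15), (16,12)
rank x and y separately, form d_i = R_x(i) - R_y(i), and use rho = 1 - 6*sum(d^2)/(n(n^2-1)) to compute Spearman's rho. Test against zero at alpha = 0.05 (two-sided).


Step 1: Rank x and y separately (midranks; no ties here).
rank(x): 13->5, 4->3, 8->4, 3->2, 2->1, 15->7, 17->9, 14->6, 16->8
rank(y): 18->9, 8->3, 1->1, 16->8, 11->5, 5->2, 10->4, 15->7, 12->6
Step 2: d_i = R_x(i) - R_y(i); compute d_i^2.
  (5-9)^2=16, (3-3)^2=0, (4-1)^2=9, (2-8)^2=36, (1-5)^2=16, (7-2)^2=25, (9-4)^2=25, (6-7)^2=1, (8-6)^2=4
sum(d^2) = 132.
Step 3: rho = 1 - 6*132 / (9*(9^2 - 1)) = 1 - 792/720 = -0.100000.
Step 4: Under H0, t = rho * sqrt((n-2)/(1-rho^2)) = -0.2659 ~ t(7).
Step 5: Two-sided p-value from the t-distribution with 7 df = 0.797972.
Step 6: alpha = 0.05. fail to reject H0.

rho = -0.1000, p = 0.797972, fail to reject H0 at alpha = 0.05.


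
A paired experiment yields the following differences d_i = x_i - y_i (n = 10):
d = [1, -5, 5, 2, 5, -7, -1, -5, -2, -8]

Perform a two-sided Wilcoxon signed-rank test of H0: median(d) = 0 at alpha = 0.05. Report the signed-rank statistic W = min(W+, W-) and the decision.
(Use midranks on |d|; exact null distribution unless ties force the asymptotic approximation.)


Step 1: Drop any zero differences (none here) and take |d_i|.
|d| = [1, 5, 5, 2, 5, 7, 1, 5, 2, 8]
Step 2: Midrank |d_i| (ties get averaged ranks).
ranks: |1|->1.5, |5|->6.5, |5|->6.5, |2|->3.5, |5|->6.5, |7|->9, |1|->1.5, |5|->6.5, |2|->3.5, |8|->10
Step 3: Attach original signs; sum ranks with positive sign and with negative sign.
W+ = 1.5 + 6.5 + 3.5 + 6.5 = 18
W- = 6.5 + 9 + 1.5 + 6.5 + 3.5 + 10 = 37
(Check: W+ + W- = 55 should equal n(n+1)/2 = 55.)
Step 4: Test statistic W = min(W+, W-) = 18.
Step 5: Ties in |d|, so use the tie-corrected normal approximation.
        E[W] = n(n+1)/4 = 10*11/4 = 27.5.
        Tie groups: |d|=1 (t=2), |d|=2 (t=2), |d|=5 (t=4); sum(t^3 - t) = 72.
        Var[W] = n(n+1)(2n+1)/24 - sum(t^3-t)/48 = 2310/24 - 72/48 = 94.75.
        z = (W - E[W]) / sqrt(Var[W]) = (18 - 27.5) / 9.7340 = -0.9760.
        Two-sided p = 2*Phi(z) = 0.329082.
Step 6: alpha = 0.05. fail to reject H0.

W+ = 18, W- = 37, W = min = 18, p = 0.329082, fail to reject H0.


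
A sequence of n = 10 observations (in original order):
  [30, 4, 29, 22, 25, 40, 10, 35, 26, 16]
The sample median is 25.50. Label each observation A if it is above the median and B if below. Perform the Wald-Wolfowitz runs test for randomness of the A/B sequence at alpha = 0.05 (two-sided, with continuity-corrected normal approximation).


Step 1: Compute median = 25.50; label A = above, B = below.
Labels in order: ABABBABAAB  (n_A = 5, n_B = 5)
Step 2: Count runs R = 8.
Step 3: Under H0 (random ordering), E[R] = 2*n_A*n_B/(n_A+n_B) + 1 = 2*5*5/10 + 1 = 6.0000.
        Var[R] = 2*n_A*n_B*(2*n_A*n_B - n_A - n_B) / ((n_A+n_B)^2 * (n_A+n_B-1)) = 2000/900 = 2.2222.
        SD[R] = 1.4907.
Step 4: Continuity-corrected z = (R - 0.5 - E[R]) / SD[R] = (8 - 0.5 - 6.0000) / 1.4907 = 1.0062.
Step 5: Two-sided p-value via normal approximation = 2*(1 - Phi(|z|)) = 0.314305.
Step 6: alpha = 0.05. fail to reject H0.

R = 8, z = 1.0062, p = 0.314305, fail to reject H0.


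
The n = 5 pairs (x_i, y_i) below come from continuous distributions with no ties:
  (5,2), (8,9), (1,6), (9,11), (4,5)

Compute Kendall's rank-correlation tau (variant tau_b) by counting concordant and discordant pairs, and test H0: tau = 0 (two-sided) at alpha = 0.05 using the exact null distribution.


Step 1: Enumerate the 10 unordered pairs (i,j) with i<j and classify each by sign(x_j-x_i) * sign(y_j-y_i).
  (1,2):dx=+3,dy=+7->C; (1,3):dx=-4,dy=+4->D; (1,4):dx=+4,dy=+9->C; (1,5):dx=-1,dy=+3->D
  (2,3):dx=-7,dy=-3->C; (2,4):dx=+1,dy=+2->C; (2,5):dx=-4,dy=-4->C; (3,4):dx=+8,dy=+5->C
  (3,5):dx=+3,dy=-1->D; (4,5):dx=-5,dy=-6->C
Step 2: C = 7, D = 3, total pairs = 10.
Step 3: tau = (C - D)/(n(n-1)/2) = (7 - 3)/10 = 0.400000.
Step 4: Exact two-sided p-value (enumerate n! = 120 permutations of y under H0): p = 0.483333.
Step 5: alpha = 0.05. fail to reject H0.

tau_b = 0.4000 (C=7, D=3), p = 0.483333, fail to reject H0.


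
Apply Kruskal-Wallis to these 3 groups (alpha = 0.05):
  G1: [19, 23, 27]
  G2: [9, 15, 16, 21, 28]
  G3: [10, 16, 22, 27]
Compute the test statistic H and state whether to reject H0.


Step 1: Combine all N = 12 observations and assign midranks.
sorted (value, group, rank): (9,G2,1), (10,G3,2), (15,G2,3), (16,G2,4.5), (16,G3,4.5), (19,G1,6), (21,G2,7), (22,G3,8), (23,G1,9), (27,G1,10.5), (27,G3,10.5), (28,G2,12)
Step 2: Sum ranks within each group.
R_1 = 25.5 (n_1 = 3)
R_2 = 27.5 (n_2 = 5)
R_3 = 25 (n_3 = 4)
Step 3: H = 12/(N(N+1)) * sum(R_i^2/n_i) - 3(N+1)
     = 12/(12*13) * (25.5^2/3 + 27.5^2/5 + 25^2/4) - 3*13
     = 0.076923 * 524.25 - 39
     = 1.326923.
Step 4: Ties present; correction factor C = 1 - 12/(12^3 - 12) = 0.993007. Corrected H = 1.326923 / 0.993007 = 1.336268.
Step 5: Under H0, H ~ chi^2(2); p-value = 0.512664.
Step 6: alpha = 0.05. fail to reject H0.

H = 1.3363, df = 2, p = 0.512664, fail to reject H0.


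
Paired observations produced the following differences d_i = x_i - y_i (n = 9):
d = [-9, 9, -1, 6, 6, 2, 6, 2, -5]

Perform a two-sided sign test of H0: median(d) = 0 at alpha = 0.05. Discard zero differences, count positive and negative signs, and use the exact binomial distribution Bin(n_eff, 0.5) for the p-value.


Step 1: Discard zero differences. Original n = 9; n_eff = number of nonzero differences = 9.
Nonzero differences (with sign): -9, +9, -1, +6, +6, +2, +6, +2, -5
Step 2: Count signs: positive = 6, negative = 3.
Step 3: Under H0: P(positive) = 0.5, so the number of positives S ~ Bin(9, 0.5).
Step 4: Two-sided exact p-value = sum of Bin(9,0.5) probabilities at or below the observed probability = 0.507812.
Step 5: alpha = 0.05. fail to reject H0.

n_eff = 9, pos = 6, neg = 3, p = 0.507812, fail to reject H0.


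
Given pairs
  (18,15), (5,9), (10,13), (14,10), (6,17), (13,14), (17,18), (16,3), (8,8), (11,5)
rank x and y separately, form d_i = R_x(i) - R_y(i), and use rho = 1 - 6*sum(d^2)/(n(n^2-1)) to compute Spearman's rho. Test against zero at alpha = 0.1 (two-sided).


Step 1: Rank x and y separately (midranks; no ties here).
rank(x): 18->10, 5->1, 10->4, 14->7, 6->2, 13->6, 17->9, 16->8, 8->3, 11->5
rank(y): 15->8, 9->4, 13->6, 10->5, 17->9, 14->7, 18->10, 3->1, 8->3, 5->2
Step 2: d_i = R_x(i) - R_y(i); compute d_i^2.
  (10-8)^2=4, (1-4)^2=9, (4-6)^2=4, (7-5)^2=4, (2-9)^2=49, (6-7)^2=1, (9-10)^2=1, (8-1)^2=49, (3-3)^2=0, (5-2)^2=9
sum(d^2) = 130.
Step 3: rho = 1 - 6*130 / (10*(10^2 - 1)) = 1 - 780/990 = 0.212121.
Step 4: Under H0, t = rho * sqrt((n-2)/(1-rho^2)) = 0.6139 ~ t(8).
Step 5: Two-sided p-value from the t-distribution with 8 df = 0.556306.
Step 6: alpha = 0.1. fail to reject H0.

rho = 0.2121, p = 0.556306, fail to reject H0 at alpha = 0.1.


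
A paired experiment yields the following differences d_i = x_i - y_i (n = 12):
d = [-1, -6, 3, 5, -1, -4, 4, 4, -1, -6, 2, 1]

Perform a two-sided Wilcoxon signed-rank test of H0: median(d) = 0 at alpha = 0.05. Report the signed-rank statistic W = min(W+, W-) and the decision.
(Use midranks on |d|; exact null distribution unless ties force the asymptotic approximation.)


Step 1: Drop any zero differences (none here) and take |d_i|.
|d| = [1, 6, 3, 5, 1, 4, 4, 4, 1, 6, 2, 1]
Step 2: Midrank |d_i| (ties get averaged ranks).
ranks: |1|->2.5, |6|->11.5, |3|->6, |5|->10, |1|->2.5, |4|->8, |4|->8, |4|->8, |1|->2.5, |6|->11.5, |2|->5, |1|->2.5
Step 3: Attach original signs; sum ranks with positive sign and with negative sign.
W+ = 6 + 10 + 8 + 8 + 5 + 2.5 = 39.5
W- = 2.5 + 11.5 + 2.5 + 8 + 2.5 + 11.5 = 38.5
(Check: W+ + W- = 78 should equal n(n+1)/2 = 78.)
Step 4: Test statistic W = min(W+, W-) = 38.5.
Step 5: Ties in |d|, so use the tie-corrected normal approximation.
        E[W] = n(n+1)/4 = 12*13/4 = 39.
        Tie groups: |d|=1 (t=4), |d|=4 (t=3), |d|=6 (t=2); sum(t^3 - t) = 90.
        Var[W] = n(n+1)(2n+1)/24 - sum(t^3-t)/48 = 3900/24 - 90/48 = 160.625.
        z = (W - E[W]) / sqrt(Var[W]) = (38.5 - 39) / 12.6738 = -0.0395.
        Two-sided p = 2*Phi(z) = 0.968530.
Step 6: alpha = 0.05. fail to reject H0.

W+ = 39.5, W- = 38.5, W = min = 38.5, p = 0.968530, fail to reject H0.


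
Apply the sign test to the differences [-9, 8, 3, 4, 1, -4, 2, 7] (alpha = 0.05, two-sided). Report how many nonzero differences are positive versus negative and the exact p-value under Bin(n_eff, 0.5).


Step 1: Discard zero differences. Original n = 8; n_eff = number of nonzero differences = 8.
Nonzero differences (with sign): -9, +8, +3, +4, +1, -4, +2, +7
Step 2: Count signs: positive = 6, negative = 2.
Step 3: Under H0: P(positive) = 0.5, so the number of positives S ~ Bin(8, 0.5).
Step 4: Two-sided exact p-value = sum of Bin(8,0.5) probabilities at or below the observed probability = 0.289062.
Step 5: alpha = 0.05. fail to reject H0.

n_eff = 8, pos = 6, neg = 2, p = 0.289062, fail to reject H0.


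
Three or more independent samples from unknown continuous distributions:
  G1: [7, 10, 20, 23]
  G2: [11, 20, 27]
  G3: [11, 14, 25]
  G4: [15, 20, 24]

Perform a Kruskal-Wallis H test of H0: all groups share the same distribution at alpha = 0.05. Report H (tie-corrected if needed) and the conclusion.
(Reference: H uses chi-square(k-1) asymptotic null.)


Step 1: Combine all N = 13 observations and assign midranks.
sorted (value, group, rank): (7,G1,1), (10,G1,2), (11,G2,3.5), (11,G3,3.5), (14,G3,5), (15,G4,6), (20,G1,8), (20,G2,8), (20,G4,8), (23,G1,10), (24,G4,11), (25,G3,12), (27,G2,13)
Step 2: Sum ranks within each group.
R_1 = 21 (n_1 = 4)
R_2 = 24.5 (n_2 = 3)
R_3 = 20.5 (n_3 = 3)
R_4 = 25 (n_4 = 3)
Step 3: H = 12/(N(N+1)) * sum(R_i^2/n_i) - 3(N+1)
     = 12/(13*14) * (21^2/4 + 24.5^2/3 + 20.5^2/3 + 25^2/3) - 3*14
     = 0.065934 * 658.75 - 42
     = 1.434066.
Step 4: Ties present; correction factor C = 1 - 30/(13^3 - 13) = 0.986264. Corrected H = 1.434066 / 0.986264 = 1.454039.
Step 5: Under H0, H ~ chi^2(3); p-value = 0.692918.
Step 6: alpha = 0.05. fail to reject H0.

H = 1.4540, df = 3, p = 0.692918, fail to reject H0.
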